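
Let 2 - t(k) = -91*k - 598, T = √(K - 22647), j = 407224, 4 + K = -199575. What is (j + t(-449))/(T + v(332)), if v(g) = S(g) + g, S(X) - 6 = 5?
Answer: 25173799/67975 - 73393*I*√222226/67975 ≈ 370.34 - 508.98*I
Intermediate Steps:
K = -199579 (K = -4 - 199575 = -199579)
S(X) = 11 (S(X) = 6 + 5 = 11)
T = I*√222226 (T = √(-199579 - 22647) = √(-222226) = I*√222226 ≈ 471.41*I)
t(k) = 600 + 91*k (t(k) = 2 - (-91*k - 598) = 2 - (-598 - 91*k) = 2 + (598 + 91*k) = 600 + 91*k)
v(g) = 11 + g
(j + t(-449))/(T + v(332)) = (407224 + (600 + 91*(-449)))/(I*√222226 + (11 + 332)) = (407224 + (600 - 40859))/(I*√222226 + 343) = (407224 - 40259)/(343 + I*√222226) = 366965/(343 + I*√222226)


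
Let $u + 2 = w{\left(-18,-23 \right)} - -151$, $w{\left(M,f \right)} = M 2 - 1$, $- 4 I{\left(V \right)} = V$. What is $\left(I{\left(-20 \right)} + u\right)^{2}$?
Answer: $13689$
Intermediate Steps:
$I{\left(V \right)} = - \frac{V}{4}$
$w{\left(M,f \right)} = -1 + 2 M$ ($w{\left(M,f \right)} = 2 M - 1 = -1 + 2 M$)
$u = 112$ ($u = -2 + \left(\left(-1 + 2 \left(-18\right)\right) - -151\right) = -2 + \left(\left(-1 - 36\right) + 151\right) = -2 + \left(-37 + 151\right) = -2 + 114 = 112$)
$\left(I{\left(-20 \right)} + u\right)^{2} = \left(\left(- \frac{1}{4}\right) \left(-20\right) + 112\right)^{2} = \left(5 + 112\right)^{2} = 117^{2} = 13689$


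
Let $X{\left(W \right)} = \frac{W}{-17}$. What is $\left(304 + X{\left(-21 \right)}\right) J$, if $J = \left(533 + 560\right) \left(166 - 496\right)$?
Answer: $- \frac{1871620410}{17} \approx -1.101 \cdot 10^{8}$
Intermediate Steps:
$X{\left(W \right)} = - \frac{W}{17}$ ($X{\left(W \right)} = W \left(- \frac{1}{17}\right) = - \frac{W}{17}$)
$J = -360690$ ($J = 1093 \left(-330\right) = -360690$)
$\left(304 + X{\left(-21 \right)}\right) J = \left(304 - - \frac{21}{17}\right) \left(-360690\right) = \left(304 + \frac{21}{17}\right) \left(-360690\right) = \frac{5189}{17} \left(-360690\right) = - \frac{1871620410}{17}$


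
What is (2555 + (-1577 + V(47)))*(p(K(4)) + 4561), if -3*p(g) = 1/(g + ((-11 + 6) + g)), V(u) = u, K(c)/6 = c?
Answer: 603077200/129 ≈ 4.6750e+6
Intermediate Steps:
K(c) = 6*c
p(g) = -1/(3*(-5 + 2*g)) (p(g) = -1/(3*(g + ((-11 + 6) + g))) = -1/(3*(g + (-5 + g))) = -1/(3*(-5 + 2*g)))
(2555 + (-1577 + V(47)))*(p(K(4)) + 4561) = (2555 + (-1577 + 47))*(-1/(-15 + 6*(6*4)) + 4561) = (2555 - 1530)*(-1/(-15 + 6*24) + 4561) = 1025*(-1/(-15 + 144) + 4561) = 1025*(-1/129 + 4561) = 1025*(588368/129) = 603077200/129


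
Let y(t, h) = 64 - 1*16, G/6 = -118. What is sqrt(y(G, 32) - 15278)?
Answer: I*sqrt(15230) ≈ 123.41*I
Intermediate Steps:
G = -708 (G = 6*(-118) = -708)
y(t, h) = 48 (y(t, h) = 64 - 16 = 48)
sqrt(y(G, 32) - 15278) = sqrt(48 - 15278) = sqrt(-15230) = I*sqrt(15230)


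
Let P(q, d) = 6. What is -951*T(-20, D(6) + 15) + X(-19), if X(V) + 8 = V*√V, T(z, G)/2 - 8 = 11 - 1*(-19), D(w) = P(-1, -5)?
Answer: -72284 - 19*I*√19 ≈ -72284.0 - 82.819*I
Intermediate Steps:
D(w) = 6
T(z, G) = 76 (T(z, G) = 16 + 2*(11 - 1*(-19)) = 16 + 2*(11 + 19) = 16 + 2*30 = 16 + 60 = 76)
X(V) = -8 + V^(3/2) (X(V) = -8 + V*√V = -8 + V^(3/2))
-951*T(-20, D(6) + 15) + X(-19) = -951*76 + (-8 + (-19)^(3/2)) = -72276 + (-8 - 19*I*√19) = -72284 - 19*I*√19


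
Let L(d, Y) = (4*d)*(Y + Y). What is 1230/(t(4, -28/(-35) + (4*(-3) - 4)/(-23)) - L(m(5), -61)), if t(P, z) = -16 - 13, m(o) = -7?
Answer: -246/689 ≈ -0.35704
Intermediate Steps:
L(d, Y) = 8*Y*d (L(d, Y) = (4*d)*(2*Y) = 8*Y*d)
t(P, z) = -29
1230/(t(4, -28/(-35) + (4*(-3) - 4)/(-23)) - L(m(5), -61)) = 1230/(-29 - 8*(-61)*(-7)) = 1230/(-29 - 1*3416) = 1230/(-29 - 3416) = 1230/(-3445) = 1230*(-1/3445) = -246/689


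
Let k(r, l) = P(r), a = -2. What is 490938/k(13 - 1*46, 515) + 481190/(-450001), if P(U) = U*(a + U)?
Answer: 10493657928/24750055 ≈ 423.99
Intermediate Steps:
P(U) = U*(-2 + U)
k(r, l) = r*(-2 + r)
490938/k(13 - 1*46, 515) + 481190/(-450001) = 490938/(((13 - 1*46)*(-2 + (13 - 1*46)))) + 481190/(-450001) = 490938/(((13 - 46)*(-2 + (13 - 46)))) + 481190*(-1/450001) = 490938/((-33*(-2 - 33))) - 481190/450001 = 490938/((-33*(-35))) - 481190/450001 = 490938/1155 - 481190/450001 = 490938*(1/1155) - 481190/450001 = 23378/55 - 481190/450001 = 10493657928/24750055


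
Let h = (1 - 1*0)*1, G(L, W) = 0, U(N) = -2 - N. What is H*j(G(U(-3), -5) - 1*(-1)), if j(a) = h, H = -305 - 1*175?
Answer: -480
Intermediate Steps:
h = 1 (h = (1 + 0)*1 = 1*1 = 1)
H = -480 (H = -305 - 175 = -480)
j(a) = 1
H*j(G(U(-3), -5) - 1*(-1)) = -480*1 = -480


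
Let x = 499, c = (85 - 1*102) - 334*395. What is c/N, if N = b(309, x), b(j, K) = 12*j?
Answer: -131947/3708 ≈ -35.584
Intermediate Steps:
c = -131947 (c = (85 - 102) - 131930 = -17 - 131930 = -131947)
N = 3708 (N = 12*309 = 3708)
c/N = -131947/3708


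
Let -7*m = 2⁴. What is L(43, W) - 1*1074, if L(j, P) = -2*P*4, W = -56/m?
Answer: -1270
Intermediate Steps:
m = -16/7 (m = -⅐*2⁴ = -⅐*16 = -16/7 ≈ -2.2857)
W = 49/2 (W = -56/(-16/7) = -56*(-7/16) = 49/2 ≈ 24.500)
L(j, P) = -8*P
L(43, W) - 1*1074 = -8*49/2 - 1*1074 = -196 - 1074 = -1270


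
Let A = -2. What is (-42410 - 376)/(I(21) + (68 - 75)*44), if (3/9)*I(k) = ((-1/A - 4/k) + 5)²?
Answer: 25158168/131375 ≈ 191.50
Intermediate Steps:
I(k) = 3*(11/2 - 4/k)² (I(k) = 3*((-1/(-2) - 4/k) + 5)² = 3*((-1*(-½) - 4/k) + 5)² = 3*((½ - 4/k) + 5)² = 3*(11/2 - 4/k)²)
(-42410 - 376)/(I(21) + (68 - 75)*44) = (-42410 - 376)/((¾)*(-8 + 11*21)²/21² + (68 - 75)*44) = -42786/((¾)*(1/441)*(-8 + 231)² - 7*44) = -42786/((¾)*(1/441)*223² - 308) = -42786/((¾)*(1/441)*49729 - 308) = -42786/(49729/588 - 308) = -42786/(-131375/588) = -42786*(-588/131375) = 25158168/131375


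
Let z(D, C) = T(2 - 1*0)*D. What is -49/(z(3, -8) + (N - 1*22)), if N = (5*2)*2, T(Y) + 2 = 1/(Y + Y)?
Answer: 196/29 ≈ 6.7586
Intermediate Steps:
T(Y) = -2 + 1/(2*Y) (T(Y) = -2 + 1/(Y + Y) = -2 + 1/(2*Y))
z(D, C) = -7*D/4 (z(D, C) = (-2 + 1/(2*(2 - 1*0)))*D = (-2 + 1/(2*(2 + 0)))*D = (-2 + (½)/2)*D = (-2 + (½)*(½))*D = (-2 + ¼)*D = -7*D/4)
N = 20 (N = 10*2 = 20)
-49/(z(3, -8) + (N - 1*22)) = -49/(-7/4*3 + (20 - 1*22)) = -49/(-21/4 + (20 - 22)) = -49/(-21/4 - 2) = -49/(-29/4) = -4/29*(-49) = 196/29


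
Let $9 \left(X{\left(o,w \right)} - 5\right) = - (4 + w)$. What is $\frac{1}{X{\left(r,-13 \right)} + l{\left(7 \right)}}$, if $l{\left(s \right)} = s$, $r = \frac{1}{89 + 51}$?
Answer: $\frac{1}{13} \approx 0.076923$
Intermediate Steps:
$r = \frac{1}{140} \approx 0.0071429$
$X{\left(o,w \right)} = \frac{41}{9} - \frac{w}{9}$ ($X{\left(o,w \right)} = 5 + \frac{\left(-1\right) \left(4 + w\right)}{9} = 5 + \frac{-4 - w}{9} = 5 - \left(\frac{4}{9} + \frac{w}{9}\right) = \frac{41}{9} - \frac{w}{9}$)
$\frac{1}{X{\left(r,-13 \right)} + l{\left(7 \right)}} = \frac{1}{\left(\frac{41}{9} - - \frac{13}{9}\right) + 7} = \frac{1}{\left(\frac{41}{9} + \frac{13}{9}\right) + 7} = \frac{1}{6 + 7} = \frac{1}{13}$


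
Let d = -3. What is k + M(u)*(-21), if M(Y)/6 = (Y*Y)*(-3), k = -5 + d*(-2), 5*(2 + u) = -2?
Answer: 54457/25 ≈ 2178.3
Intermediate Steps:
u = -12/5 (u = -2 + (⅕)*(-2) = -2 - ⅖ = -12/5 ≈ -2.4000)
k = 1 (k = -5 - 3*(-2) = -5 + 6 = 1)
M(Y) = -18*Y² (M(Y) = 6*((Y*Y)*(-3)) = 6*(Y²*(-3)) = 6*(-3*Y²) = -18*Y²)
k + M(u)*(-21) = 1 - 18*(-12/5)²*(-21) = 1 - 18*144/25*(-21) = 1 - 2592/25*(-21) = 1 + 54432/25 = 54457/25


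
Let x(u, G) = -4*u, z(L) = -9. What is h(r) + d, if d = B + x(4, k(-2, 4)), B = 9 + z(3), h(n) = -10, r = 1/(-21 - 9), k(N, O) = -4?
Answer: -26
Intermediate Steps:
r = -1/30 (r = 1/(-30) = -1/30 ≈ -0.033333)
B = 0 (B = 9 - 9 = 0)
d = -16 (d = 0 - 4*4 = 0 - 16 = -16)
h(r) + d = -10 - 16 = -26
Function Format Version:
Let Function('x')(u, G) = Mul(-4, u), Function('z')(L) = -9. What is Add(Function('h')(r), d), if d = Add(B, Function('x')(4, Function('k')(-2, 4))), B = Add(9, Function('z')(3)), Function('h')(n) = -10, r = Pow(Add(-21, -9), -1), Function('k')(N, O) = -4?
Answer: -26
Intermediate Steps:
r = Rational(-1, 30) (r = Pow(-30, -1) = Rational(-1, 30) ≈ -0.033333)
B = 0 (B = Add(9, -9) = 0)
d = -16 (d = Add(0, Mul(-4, 4)) = Add(0, -16) = -16)
Add(Function('h')(r), d) = Add(-10, -16) = -26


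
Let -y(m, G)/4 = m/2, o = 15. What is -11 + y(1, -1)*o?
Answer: -41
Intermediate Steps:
y(m, G) = -2*m (y(m, G) = -4*m/2 = -2*m)
-11 + y(1, -1)*o = -11 - 2*1*15 = -11 - 2*15 = -11 - 30 = -41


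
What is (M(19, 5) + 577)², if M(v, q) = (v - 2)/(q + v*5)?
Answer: 3331252089/10000 ≈ 3.3313e+5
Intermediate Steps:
M(v, q) = (-2 + v)/(q + 5*v)
(M(19, 5) + 577)² = ((-2 + 19)/(5 + 5*19) + 577)² = (17/(5 + 95) + 577)² = (17/100 + 577)² = (57717/100)² = 3331252089/10000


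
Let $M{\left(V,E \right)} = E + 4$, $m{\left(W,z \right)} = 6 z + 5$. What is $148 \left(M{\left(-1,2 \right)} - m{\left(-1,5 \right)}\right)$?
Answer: $-4292$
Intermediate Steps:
$m{\left(W,z \right)} = 5 + 6 z$
$M{\left(V,E \right)} = 4 + E$
$148 \left(M{\left(-1,2 \right)} - m{\left(-1,5 \right)}\right) = 148 \left(\left(4 + 2\right) - \left(5 + 6 \cdot 5\right)\right) = 148 \left(6 - \left(5 + 30\right)\right) = 148 \left(6 - 35\right) = 148 \left(-29\right) = -4292$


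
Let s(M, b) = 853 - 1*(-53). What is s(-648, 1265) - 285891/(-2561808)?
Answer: 773761313/853936 ≈ 906.11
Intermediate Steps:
s(M, b) = 906 (s(M, b) = 853 + 53 = 906)
s(-648, 1265) - 285891/(-2561808) = 906 - 285891/(-2561808) = 906 - 285891*(-1/2561808) = 906 + 95297/853936 = 773761313/853936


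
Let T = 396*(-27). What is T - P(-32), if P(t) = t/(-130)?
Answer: -694996/65 ≈ -10692.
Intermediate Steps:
P(t) = -t/130 (P(t) = t*(-1/130) = -t/130)
T = -10692
T - P(-32) = -10692 - (-1)*(-32)/130 = -10692 - 1*16/65 = -10692 - 16/65 = -694996/65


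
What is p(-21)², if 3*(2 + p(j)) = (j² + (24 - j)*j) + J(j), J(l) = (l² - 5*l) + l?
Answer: 25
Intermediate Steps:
J(l) = l² - 4*l
p(j) = -2 + j²/3 + j*(-4 + j)/3 + j*(24 - j)/3 (p(j) = -2 + ((j² + (24 - j)*j) + j*(-4 + j))/3 = -2 + ((j² + j*(24 - j)) + j*(-4 + j))/3 = -2 + (j² + j*(-4 + j) + j*(24 - j))/3 = -2 + (j²/3 + j*(-4 + j)/3 + j*(24 - j)/3) = -2 + j²/3 + j*(-4 + j)/3 + j*(24 - j)/3)
p(-21)² = (-2 + (⅓)*(-21)² + (20/3)*(-21))² = (-2 + (⅓)*441 - 140)² = (-2 + 147 - 140)² = 5² = 25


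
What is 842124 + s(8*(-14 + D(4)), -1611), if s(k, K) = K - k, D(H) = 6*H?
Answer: 840433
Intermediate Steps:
842124 + s(8*(-14 + D(4)), -1611) = 842124 + (-1611 - 8*(-14 + 6*4)) = 842124 + (-1611 - 8*(-14 + 24)) = 842124 + (-1611 - 8*10) = 842124 + (-1611 - 1*80) = 842124 + (-1611 - 80) = 842124 - 1691 = 840433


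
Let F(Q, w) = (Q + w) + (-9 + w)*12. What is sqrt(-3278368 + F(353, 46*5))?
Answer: I*sqrt(3275133) ≈ 1809.7*I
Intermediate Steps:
F(Q, w) = -108 + Q + 13*w (F(Q, w) = (Q + w) + (-108 + 12*w) = -108 + Q + 13*w)
sqrt(-3278368 + F(353, 46*5)) = sqrt(-3278368 + (-108 + 353 + 13*(46*5))) = sqrt(-3278368 + (-108 + 353 + 13*230)) = sqrt(-3278368 + (-108 + 353 + 2990)) = sqrt(-3278368 + 3235) = sqrt(-3275133) = I*sqrt(3275133)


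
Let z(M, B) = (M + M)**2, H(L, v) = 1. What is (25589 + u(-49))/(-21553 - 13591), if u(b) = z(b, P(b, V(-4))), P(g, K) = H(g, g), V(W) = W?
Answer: -35193/35144 ≈ -1.0014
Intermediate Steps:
P(g, K) = 1
z(M, B) = 4*M**2 (z(M, B) = (2*M)**2 = 4*M**2)
u(b) = 4*b**2
(25589 + u(-49))/(-21553 - 13591) = (25589 + 4*(-49)**2)/(-21553 - 13591) = (25589 + 4*2401)/(-35144) = (25589 + 9604)*(-1/35144) = 35193*(-1/35144) = -35193/35144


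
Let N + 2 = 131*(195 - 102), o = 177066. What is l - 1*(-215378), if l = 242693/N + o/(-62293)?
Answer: 163439856339577/758791033 ≈ 2.1540e+5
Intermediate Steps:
N = 12181 (N = -2 + 131*(195 - 102) = -2 + 131*93 = -2 + 12183 = 12181)
l = 12961234103/758791033 (l = 242693/12181 + 177066/(-62293) = 242693*(1/12181) + 177066*(-1/62293) = 242693/12181 - 177066/62293 = 12961234103/758791033 ≈ 17.081)
l - 1*(-215378) = 12961234103/758791033 - 1*(-215378) = 12961234103/758791033 + 215378 = 163439856339577/758791033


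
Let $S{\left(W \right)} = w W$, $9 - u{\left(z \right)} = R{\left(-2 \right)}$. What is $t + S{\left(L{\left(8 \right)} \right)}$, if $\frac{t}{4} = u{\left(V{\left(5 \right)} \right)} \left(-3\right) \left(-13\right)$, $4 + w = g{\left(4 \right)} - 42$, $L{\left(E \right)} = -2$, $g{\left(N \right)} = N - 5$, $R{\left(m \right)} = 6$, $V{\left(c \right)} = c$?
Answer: $562$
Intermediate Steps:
$g{\left(N \right)} = -5 + N$
$u{\left(z \right)} = 3$ ($u{\left(z \right)} = 9 - 6 = 3$)
$w = -47$ ($w = -4 + \left(\left(-5 + 4\right) - 42\right) = -4 - 43 = -47$)
$S{\left(W \right)} = - 47 W$
$t = 468$ ($t = 4 \cdot 3 \left(-3\right) \left(-13\right) = 4 \left(\left(-9\right) \left(-13\right)\right) = 4 \cdot 117 = 468$)
$t + S{\left(L{\left(8 \right)} \right)} = 468 - -94 = 468 + 94 = 562$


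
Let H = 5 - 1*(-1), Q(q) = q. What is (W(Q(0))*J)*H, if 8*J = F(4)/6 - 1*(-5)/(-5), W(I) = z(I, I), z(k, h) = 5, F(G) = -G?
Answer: -25/4 ≈ -6.2500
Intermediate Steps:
W(I) = 5
J = -5/24 (J = (-1*4/6 - 1*(-5)/(-5))/8 = (-4*1/6 + 5*(-1/5))/8 = (-2/3 - 1)/8 = (1/8)*(-5/3) = -5/24 ≈ -0.20833)
H = 6 (H = 5 + 1 = 6)
(W(Q(0))*J)*H = (5*(-5/24))*6 = -25/24*6 = -25/4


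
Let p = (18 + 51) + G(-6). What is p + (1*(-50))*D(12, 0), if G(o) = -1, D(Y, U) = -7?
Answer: 418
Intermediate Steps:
p = 68 (p = (18 + 51) - 1 = 69 - 1 = 68)
p + (1*(-50))*D(12, 0) = 68 + (1*(-50))*(-7) = 68 - 50*(-7) = 68 + 350 = 418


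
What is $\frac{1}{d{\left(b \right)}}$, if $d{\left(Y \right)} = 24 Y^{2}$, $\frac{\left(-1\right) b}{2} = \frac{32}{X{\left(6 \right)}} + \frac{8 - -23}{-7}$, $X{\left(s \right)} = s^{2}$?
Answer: $\frac{1323}{1591328} \approx 0.00083138$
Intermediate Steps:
$b = \frac{446}{63}$ ($b = - 2 \left(\frac{32}{6^{2}} + \frac{8 - -23}{-7}\right) = - 2 \left(\frac{32}{36} + \left(8 + 23\right) \left(- \frac{1}{7}\right)\right) = - 2 \left(32 \cdot \frac{1}{36} + 31 \left(- \frac{1}{7}\right)\right) = - 2 \left(\frac{8}{9} - \frac{31}{7}\right) = \left(-2\right) \left(- \frac{223}{63}\right) = \frac{446}{63} \approx 7.0794$)
$\frac{1}{d{\left(b \right)}} = \frac{1}{24 \left(\frac{446}{63}\right)^{2}} = \frac{1}{24 \cdot \frac{198916}{3969}} = \frac{1}{\frac{1591328}{1323}} = \frac{1323}{1591328}$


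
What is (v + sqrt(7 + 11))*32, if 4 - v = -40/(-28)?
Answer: 576/7 + 96*sqrt(2) ≈ 218.05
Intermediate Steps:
v = 18/7 (v = 4 - (-40)/(-28) = 4 - (-40)*(-1)/28 = 4 - 1*10/7 = 4 - 10/7 = 18/7 ≈ 2.5714)
(v + sqrt(7 + 11))*32 = (18/7 + sqrt(7 + 11))*32 = (18/7 + sqrt(18))*32 = (18/7 + 3*sqrt(2))*32 = 576/7 + 96*sqrt(2)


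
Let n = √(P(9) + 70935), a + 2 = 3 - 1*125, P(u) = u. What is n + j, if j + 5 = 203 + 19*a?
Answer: -2158 + 4*√4434 ≈ -1891.6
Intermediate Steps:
a = -124 (a = -2 + (3 - 1*125) = -2 + (3 - 125) = -2 - 122 = -124)
n = 4*√4434 (n = √(9 + 70935) = √70944 = 4*√4434 ≈ 266.35)
j = -2158 (j = -5 + (203 + 19*(-124)) = -5 + (203 - 2356) = -5 - 2153 = -2158)
n + j = 4*√4434 - 2158 = -2158 + 4*√4434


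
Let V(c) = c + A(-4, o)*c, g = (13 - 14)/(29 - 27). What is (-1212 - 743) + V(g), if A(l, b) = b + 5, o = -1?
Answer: -3915/2 ≈ -1957.5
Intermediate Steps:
A(l, b) = 5 + b
g = -½ (g = -1/2 = -1*½ = -½ ≈ -0.50000)
V(c) = 5*c (V(c) = c + (5 - 1)*c = c + 4*c = 5*c)
(-1212 - 743) + V(g) = (-1212 - 743) + 5*(-½) = -1955 - 5/2 = -3915/2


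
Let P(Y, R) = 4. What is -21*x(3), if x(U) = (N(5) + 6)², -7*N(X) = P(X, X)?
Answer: -4332/7 ≈ -618.86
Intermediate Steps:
N(X) = -4/7 (N(X) = -⅐*4 = -4/7)
x(U) = 1444/49 (x(U) = (-4/7 + 6)² = (38/7)² = 1444/49)
-21*x(3) = -21*1444/49 = -4332/7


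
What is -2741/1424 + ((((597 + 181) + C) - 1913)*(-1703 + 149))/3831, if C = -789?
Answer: 1415703711/1818448 ≈ 778.52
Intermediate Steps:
-2741/1424 + ((((597 + 181) + C) - 1913)*(-1703 + 149))/3831 = -2741/1424 + ((((597 + 181) - 789) - 1913)*(-1703 + 149))/3831 = -2741*1/1424 + (((778 - 789) - 1913)*(-1554))*(1/3831) = -2741/1424 + ((-11 - 1913)*(-1554))*(1/3831) = -2741/1424 - 1924*(-1554)*(1/3831) = -2741/1424 + 2989896*(1/3831) = -2741/1424 + 996632/1277 = 1415703711/1818448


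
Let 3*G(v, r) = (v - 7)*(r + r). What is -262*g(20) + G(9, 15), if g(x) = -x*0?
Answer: 20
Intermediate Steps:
g(x) = 0
G(v, r) = 2*r*(-7 + v)/3 (G(v, r) = ((v - 7)*(r + r))/3 = ((-7 + v)*(2*r))/3 = (2*r*(-7 + v))/3 = 2*r*(-7 + v)/3)
-262*g(20) + G(9, 15) = -262*0 + (⅔)*15*(-7 + 9) = 0 + (⅔)*15*2 = 0 + 20 = 20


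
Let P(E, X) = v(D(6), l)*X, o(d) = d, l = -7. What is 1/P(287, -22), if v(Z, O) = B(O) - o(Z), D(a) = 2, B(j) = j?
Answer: 1/198 ≈ 0.0050505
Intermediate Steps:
v(Z, O) = O - Z
P(E, X) = -9*X (P(E, X) = (-7 - 1*2)*X = (-7 - 2)*X = -9*X)
1/P(287, -22) = 1/(-9*(-22)) = 1/198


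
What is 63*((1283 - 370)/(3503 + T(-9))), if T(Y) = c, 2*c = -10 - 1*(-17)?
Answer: 115038/7013 ≈ 16.404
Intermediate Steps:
c = 7/2 (c = (-10 - 1*(-17))/2 = (-10 + 17)/2 = (1/2)*7 = 7/2 ≈ 3.5000)
T(Y) = 7/2
63*((1283 - 370)/(3503 + T(-9))) = 63*((1283 - 370)/(3503 + 7/2)) = 63*(913/(7013/2)) = 63*(913*(2/7013)) = 63*(1826/7013) = 115038/7013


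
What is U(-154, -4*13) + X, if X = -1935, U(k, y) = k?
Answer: -2089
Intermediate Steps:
U(-154, -4*13) + X = -154 - 1935 = -2089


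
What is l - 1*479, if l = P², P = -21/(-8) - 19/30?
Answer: -6840479/14400 ≈ -475.03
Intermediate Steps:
P = 239/120 (P = -21*(-⅛) - 19*1/30 = 21/8 - 19/30 = 239/120 ≈ 1.9917)
l = 57121/14400 (l = (239/120)² = 57121/14400 ≈ 3.9667)
l - 1*479 = 57121/14400 - 1*479 = 57121/14400 - 479 = -6840479/14400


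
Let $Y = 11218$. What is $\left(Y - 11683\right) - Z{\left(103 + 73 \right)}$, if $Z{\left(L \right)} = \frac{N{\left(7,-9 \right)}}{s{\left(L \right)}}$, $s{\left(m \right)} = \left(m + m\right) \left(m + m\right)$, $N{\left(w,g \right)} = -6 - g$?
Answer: $- \frac{57615363}{123904} \approx -465.0$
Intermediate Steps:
$s{\left(m \right)} = 4 m^{2}$ ($s{\left(m \right)} = 2 m 2 m = 4 m^{2}$)
$Z{\left(L \right)} = \frac{3}{4 L^{2}}$ ($Z{\left(L \right)} = \frac{-6 - -9}{4 L^{2}} = \left(-6 + 9\right) \frac{1}{4 L^{2}} = 3 \frac{1}{4 L^{2}} = \frac{3}{4 L^{2}}$)
$\left(Y - 11683\right) - Z{\left(103 + 73 \right)} = \left(11218 - 11683\right) - \frac{3}{4 \left(103 + 73\right)^{2}} = -465 - \frac{3}{4 \cdot 30976} = -465 - \frac{3}{4} \cdot \frac{1}{30976} = -465 - \frac{3}{123904} = - \frac{57615363}{123904}$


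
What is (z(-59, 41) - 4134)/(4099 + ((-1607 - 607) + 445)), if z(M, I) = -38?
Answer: -2086/1165 ≈ -1.7906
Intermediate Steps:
(z(-59, 41) - 4134)/(4099 + ((-1607 - 607) + 445)) = (-38 - 4134)/(4099 + ((-1607 - 607) + 445)) = -4172/(4099 + (-2214 + 445)) = -4172/(4099 - 1769) = -4172/2330 = -4172*1/2330 = -2086/1165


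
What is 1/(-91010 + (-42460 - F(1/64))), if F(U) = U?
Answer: -64/8542081 ≈ -7.4923e-6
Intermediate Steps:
1/(-91010 + (-42460 - F(1/64))) = 1/(-91010 + (-42460 - 1/64)) = 1/(-91010 - 2717441/64) = 1/(-8542081/64) = -64/8542081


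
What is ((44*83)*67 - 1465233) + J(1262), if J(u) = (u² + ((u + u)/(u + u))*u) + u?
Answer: 374619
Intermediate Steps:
J(u) = u² + 2*u (J(u) = (u² + ((2*u)/((2*u)))*u) + u = (u² + ((2*u)*(1/(2*u)))*u) + u = (u² + 1*u) + u = (u² + u) + u = (u + u²) + u = u² + 2*u)
((44*83)*67 - 1465233) + J(1262) = ((44*83)*67 - 1465233) + 1262*(2 + 1262) = (3652*67 - 1465233) + 1262*1264 = (244684 - 1465233) + 1595168 = -1220549 + 1595168 = 374619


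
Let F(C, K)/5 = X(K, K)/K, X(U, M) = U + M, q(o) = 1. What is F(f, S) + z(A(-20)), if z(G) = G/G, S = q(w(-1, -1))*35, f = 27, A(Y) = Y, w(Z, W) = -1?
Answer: 11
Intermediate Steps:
S = 35 (S = 1*35 = 35)
z(G) = 1
X(U, M) = M + U
F(C, K) = 10 (F(C, K) = 5*((K + K)/K) = 5*((2*K)/K) = 5*2 = 10)
F(f, S) + z(A(-20)) = 10 + 1 = 11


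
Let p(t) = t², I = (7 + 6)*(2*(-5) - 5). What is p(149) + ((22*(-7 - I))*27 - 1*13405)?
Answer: 120468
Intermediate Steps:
I = -195 (I = 13*(-10 - 5) = 13*(-15) = -195)
p(149) + ((22*(-7 - I))*27 - 1*13405) = 149² + ((22*(-7 - 1*(-195)))*27 - 1*13405) = 22201 + ((22*(-7 + 195))*27 - 13405) = 22201 + ((22*188)*27 - 13405) = 22201 + (4136*27 - 13405) = 22201 + (111672 - 13405) = 22201 + 98267 = 120468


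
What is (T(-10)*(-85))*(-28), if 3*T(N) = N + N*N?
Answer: 71400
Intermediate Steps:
T(N) = N/3 + N²/3 (T(N) = (N + N*N)/3 = (N + N²)/3 = N/3 + N²/3)
(T(-10)*(-85))*(-28) = (((⅓)*(-10)*(1 - 10))*(-85))*(-28) = (((⅓)*(-10)*(-9))*(-85))*(-28) = (30*(-85))*(-28) = -2550*(-28) = 71400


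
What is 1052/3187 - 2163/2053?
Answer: -4733725/6542911 ≈ -0.72349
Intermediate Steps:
1052/3187 - 2163/2053 = -4733725/6542911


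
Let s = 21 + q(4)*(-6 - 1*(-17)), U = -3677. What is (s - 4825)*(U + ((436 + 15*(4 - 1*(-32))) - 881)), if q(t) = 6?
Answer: 16971516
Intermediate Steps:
s = 87 (s = 21 + 6*(-6 - 1*(-17)) = 21 + 6*(-6 + 17) = 21 + 6*11 = 21 + 66 = 87)
(s - 4825)*(U + ((436 + 15*(4 - 1*(-32))) - 881)) = (87 - 4825)*(-3677 + ((436 + 15*(4 - 1*(-32))) - 881)) = -4738*(-3677 + ((436 + 15*(4 + 32)) - 881)) = -4738*(-3677 + ((436 + 15*36) - 881)) = -4738*(-3677 + ((436 + 540) - 881)) = -4738*(-3677 + (976 - 881)) = -4738*(-3677 + 95) = -4738*(-3582) = 16971516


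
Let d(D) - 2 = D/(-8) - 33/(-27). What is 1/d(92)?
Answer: -18/149 ≈ -0.12081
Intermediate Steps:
d(D) = 29/9 - D/8 (d(D) = 2 + (D/(-8) - 33/(-27)) = 2 + (D*(-⅛) - 33*(-1/27)) = 2 + (-D/8 + 11/9) = 2 + (11/9 - D/8) = 29/9 - D/8)
1/d(92) = 1/(29/9 - ⅛*92) = 1/(29/9 - 23/2) = 1/(-149/18) = -18/149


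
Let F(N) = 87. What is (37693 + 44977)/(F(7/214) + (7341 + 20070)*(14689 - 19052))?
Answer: -41335/59797053 ≈ -0.00069125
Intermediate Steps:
(37693 + 44977)/(F(7/214) + (7341 + 20070)*(14689 - 19052)) = (37693 + 44977)/(87 + (7341 + 20070)*(14689 - 19052)) = 82670/(87 + 27411*(-4363)) = 82670/(87 - 119594193) = 82670/(-119594106) = 82670*(-1/119594106) = -41335/59797053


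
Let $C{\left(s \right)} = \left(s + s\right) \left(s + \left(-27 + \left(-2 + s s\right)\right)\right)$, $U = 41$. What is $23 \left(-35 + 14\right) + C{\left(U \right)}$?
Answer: $138343$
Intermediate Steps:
$C{\left(s \right)} = 2 s \left(-29 + s + s^{2}\right)$ ($C{\left(s \right)} = 2 s \left(s + \left(-27 + \left(-2 + s^{2}\right)\right)\right) = 2 s \left(s + \left(-29 + s^{2}\right)\right) = 2 s \left(-29 + s + s^{2}\right)$)
$23 \left(-35 + 14\right) + C{\left(U \right)} = 23 \left(-35 + 14\right) + 2 \cdot 41 \left(-29 + 41 + 41^{2}\right) = 23 \left(-21\right) + 2 \cdot 41 \left(-29 + 41 + 1681\right) = -483 + 2 \cdot 41 \cdot 1693 = -483 + 138826 = 138343$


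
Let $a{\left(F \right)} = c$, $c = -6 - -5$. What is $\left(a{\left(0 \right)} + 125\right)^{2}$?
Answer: $15376$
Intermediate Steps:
$c = -1$ ($c = -6 + 5 = -1$)
$a{\left(F \right)} = -1$
$\left(a{\left(0 \right)} + 125\right)^{2} = \left(-1 + 125\right)^{2} = 124^{2} = 15376$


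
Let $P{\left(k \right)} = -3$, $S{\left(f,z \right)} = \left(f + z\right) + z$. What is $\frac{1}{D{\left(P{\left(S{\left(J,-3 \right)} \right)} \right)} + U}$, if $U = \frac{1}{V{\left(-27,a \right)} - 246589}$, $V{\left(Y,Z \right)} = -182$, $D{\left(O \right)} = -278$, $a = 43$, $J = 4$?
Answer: $- \frac{246771}{68602339} \approx -0.0035971$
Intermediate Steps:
$S{\left(f,z \right)} = f + 2 z$
$U = - \frac{1}{246771}$ ($U = \frac{1}{-182 - 246589} = \frac{1}{-246771} = - \frac{1}{246771} \approx -4.0523 \cdot 10^{-6}$)
$\frac{1}{D{\left(P{\left(S{\left(J,-3 \right)} \right)} \right)} + U} = \frac{1}{-278 - \frac{1}{246771}} = \frac{1}{- \frac{68602339}{246771}} = - \frac{246771}{68602339}$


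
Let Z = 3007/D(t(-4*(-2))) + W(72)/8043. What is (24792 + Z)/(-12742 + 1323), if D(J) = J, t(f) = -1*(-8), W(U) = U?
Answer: -539800775/244914712 ≈ -2.2040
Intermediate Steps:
t(f) = 8
Z = 8061959/21448 (Z = 3007/8 + 72/8043 = 3007*(⅛) + 72*(1/8043) = 3007/8 + 24/2681 = 8061959/21448 ≈ 375.88)
(24792 + Z)/(-12742 + 1323) = (24792 + 8061959/21448)/(-12742 + 1323) = (539800775/21448)/(-11419) = (539800775/21448)*(-1/11419) = -539800775/244914712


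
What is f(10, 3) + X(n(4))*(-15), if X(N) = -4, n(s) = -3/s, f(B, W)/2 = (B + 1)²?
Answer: 302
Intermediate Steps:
f(B, W) = 2*(1 + B)² (f(B, W) = 2*(B + 1)² = 2*(1 + B)²)
f(10, 3) + X(n(4))*(-15) = 2*(1 + 10)² - 4*(-15) = 2*11² + 60 = 2*121 + 60 = 242 + 60 = 302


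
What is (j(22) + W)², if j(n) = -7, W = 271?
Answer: 69696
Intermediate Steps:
(j(22) + W)² = (-7 + 271)² = 264² = 69696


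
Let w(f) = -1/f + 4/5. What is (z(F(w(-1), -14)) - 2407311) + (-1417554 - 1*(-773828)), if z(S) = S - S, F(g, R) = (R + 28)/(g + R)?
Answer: -3051037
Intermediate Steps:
w(f) = ⅘ - 1/f (w(f) = -1/f + 4*(⅕) = -1/f + ⅘ = ⅘ - 1/f)
F(g, R) = (28 + R)/(R + g)
z(S) = 0
(z(F(w(-1), -14)) - 2407311) + (-1417554 - 1*(-773828)) = (0 - 2407311) + (-1417554 - 1*(-773828)) = -2407311 + (-1417554 + 773828) = -2407311 - 643726 = -3051037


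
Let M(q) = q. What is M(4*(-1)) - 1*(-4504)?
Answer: 4500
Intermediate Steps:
M(4*(-1)) - 1*(-4504) = 4*(-1) - 1*(-4504) = -4 + 4504 = 4500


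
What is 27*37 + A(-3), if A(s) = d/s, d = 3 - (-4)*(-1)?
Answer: 2998/3 ≈ 999.33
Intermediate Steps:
d = -1 (d = 3 - 1*4 = 3 - 4 = -1)
A(s) = -1/s
27*37 + A(-3) = 27*37 - 1/(-3) = 999 - 1*(-1/3) = 999 + 1/3 = 2998/3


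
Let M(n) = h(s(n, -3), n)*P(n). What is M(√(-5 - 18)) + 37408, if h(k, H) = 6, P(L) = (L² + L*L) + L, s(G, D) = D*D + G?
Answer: 37132 + 6*I*√23 ≈ 37132.0 + 28.775*I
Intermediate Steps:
s(G, D) = G + D² (s(G, D) = D² + G = G + D²)
P(L) = L + 2*L² (P(L) = (L² + L²) + L = 2*L² + L = L + 2*L²)
M(n) = 6*n*(1 + 2*n) (M(n) = 6*(n*(1 + 2*n)) = 6*n*(1 + 2*n))
M(√(-5 - 18)) + 37408 = 6*√(-5 - 18)*(1 + 2*√(-5 - 18)) + 37408 = 6*√(-23)*(1 + 2*√(-23)) + 37408 = 6*(I*√23)*(1 + 2*(I*√23)) + 37408 = 6*(I*√23)*(1 + 2*I*√23) + 37408 = 6*I*√23*(1 + 2*I*√23) + 37408 = 37408 + 6*I*√23*(1 + 2*I*√23)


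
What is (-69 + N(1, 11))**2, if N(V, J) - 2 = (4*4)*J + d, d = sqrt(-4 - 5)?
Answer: 11872 + 654*I ≈ 11872.0 + 654.0*I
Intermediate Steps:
d = 3*I (d = sqrt(-9) = 3*I ≈ 3.0*I)
N(V, J) = 2 + 3*I + 16*J (N(V, J) = 2 + ((4*4)*J + 3*I) = 2 + (16*J + 3*I) = 2 + (3*I + 16*J) = 2 + 3*I + 16*J)
(-69 + N(1, 11))**2 = (-69 + (2 + 3*I + 16*11))**2 = (-69 + (2 + 3*I + 176))**2 = (-69 + (178 + 3*I))**2 = (109 + 3*I)**2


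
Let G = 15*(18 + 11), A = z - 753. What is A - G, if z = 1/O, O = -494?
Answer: -586873/494 ≈ -1188.0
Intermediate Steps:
z = -1/494 (z = 1/(-494) = -1/494 ≈ -0.0020243)
A = -371983/494 (A = -1/494 - 753 = -371983/494 ≈ -753.00)
G = 435 (G = 15*29 = 435)
A - G = -371983/494 - 1*435 = -371983/494 - 435 = -586873/494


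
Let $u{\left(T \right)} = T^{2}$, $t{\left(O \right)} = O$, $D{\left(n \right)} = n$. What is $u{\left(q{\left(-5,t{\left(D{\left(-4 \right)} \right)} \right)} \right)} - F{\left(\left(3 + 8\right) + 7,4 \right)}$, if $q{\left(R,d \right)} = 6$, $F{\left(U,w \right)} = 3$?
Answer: $33$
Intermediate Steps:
$u{\left(q{\left(-5,t{\left(D{\left(-4 \right)} \right)} \right)} \right)} - F{\left(\left(3 + 8\right) + 7,4 \right)} = 6^{2} - 3 = 36 - 3 = 33$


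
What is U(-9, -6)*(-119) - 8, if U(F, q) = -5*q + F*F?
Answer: -13217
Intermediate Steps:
U(F, q) = F² - 5*q (U(F, q) = -5*q + F² = F² - 5*q)
U(-9, -6)*(-119) - 8 = ((-9)² - 5*(-6))*(-119) - 8 = (81 + 30)*(-119) - 8 = 111*(-119) - 8 = -13209 - 8 = -13217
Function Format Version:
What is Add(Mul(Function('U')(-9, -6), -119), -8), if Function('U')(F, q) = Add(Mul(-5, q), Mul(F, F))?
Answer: -13217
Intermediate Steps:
Function('U')(F, q) = Add(Pow(F, 2), Mul(-5, q)) (Function('U')(F, q) = Add(Mul(-5, q), Pow(F, 2)) = Add(Pow(F, 2), Mul(-5, q)))
Add(Mul(Function('U')(-9, -6), -119), -8) = Add(Mul(Add(Pow(-9, 2), Mul(-5, -6)), -119), -8) = Add(Mul(Add(81, 30), -119), -8) = Add(Mul(111, -119), -8) = Add(-13209, -8) = -13217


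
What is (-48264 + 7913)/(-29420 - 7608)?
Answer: 40351/37028 ≈ 1.0897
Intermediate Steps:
(-48264 + 7913)/(-29420 - 7608) = -40351/(-37028) = -40351*(-1/37028) = 40351/37028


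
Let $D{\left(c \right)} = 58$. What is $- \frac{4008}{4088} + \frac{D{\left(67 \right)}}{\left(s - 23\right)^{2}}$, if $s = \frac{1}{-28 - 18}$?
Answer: $- \frac{499147973}{573076791} \approx -0.871$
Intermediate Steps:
$s = - \frac{1}{46}$ ($s = \frac{1}{-28 - 18} = \frac{1}{-46} = - \frac{1}{46} \approx -0.021739$)
$- \frac{4008}{4088} + \frac{D{\left(67 \right)}}{\left(s - 23\right)^{2}} = - \frac{4008}{4088} + \frac{58}{\left(- \frac{1}{46} - 23\right)^{2}} = \left(-4008\right) \frac{1}{4088} + \frac{58}{\left(- \frac{1059}{46}\right)^{2}} = - \frac{501}{511} + \frac{58}{\frac{1121481}{2116}} = - \frac{501}{511} + 58 \cdot \frac{2116}{1121481} = - \frac{501}{511} + \frac{122728}{1121481} = - \frac{499147973}{573076791}$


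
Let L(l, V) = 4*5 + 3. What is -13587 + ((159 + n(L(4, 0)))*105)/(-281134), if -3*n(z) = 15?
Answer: -272841702/20081 ≈ -13587.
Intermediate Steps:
L(l, V) = 23 (L(l, V) = 20 + 3 = 23)
n(z) = -5 (n(z) = -⅓*15 = -5)
-13587 + ((159 + n(L(4, 0)))*105)/(-281134) = -13587 + ((159 - 5)*105)/(-281134) = -13587 + (154*105)*(-1/281134) = -13587 + 16170*(-1/281134) = -13587 - 1155/20081 = -272841702/20081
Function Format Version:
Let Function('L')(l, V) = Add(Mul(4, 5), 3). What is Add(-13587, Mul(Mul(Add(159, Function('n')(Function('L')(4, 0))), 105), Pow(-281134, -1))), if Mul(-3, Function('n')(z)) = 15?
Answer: Rational(-272841702, 20081) ≈ -13587.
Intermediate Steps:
Function('L')(l, V) = 23 (Function('L')(l, V) = Add(20, 3) = 23)
Function('n')(z) = -5 (Function('n')(z) = Mul(Rational(-1, 3), 15) = -5)
Add(-13587, Mul(Mul(Add(159, Function('n')(Function('L')(4, 0))), 105), Pow(-281134, -1))) = Add(-13587, Mul(Mul(Add(159, -5), 105), Pow(-281134, -1))) = Add(-13587, Mul(Mul(154, 105), Rational(-1, 281134))) = Add(-13587, Mul(16170, Rational(-1, 281134))) = Add(-13587, Rational(-1155, 20081)) = Rational(-272841702, 20081)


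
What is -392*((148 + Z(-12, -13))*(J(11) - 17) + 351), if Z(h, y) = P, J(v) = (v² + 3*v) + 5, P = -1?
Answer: -8320200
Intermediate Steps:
J(v) = 5 + v² + 3*v
Z(h, y) = -1
-392*((148 + Z(-12, -13))*(J(11) - 17) + 351) = -392*((148 - 1)*((5 + 11² + 3*11) - 17) + 351) = -392*(147*((5 + 121 + 33) - 17) + 351) = -392*(147*(159 - 17) + 351) = -392*(147*142 + 351) = -392*(20874 + 351) = -392*21225 = -8320200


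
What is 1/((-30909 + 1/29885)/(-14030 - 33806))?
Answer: 357394715/230928866 ≈ 1.5476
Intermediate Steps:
1/((-30909 + 1/29885)/(-14030 - 33806)) = 1/((-30909 + 1/29885)/(-47836)) = 1/(-923715464/29885*(-1/47836)) = 1/(230928866/357394715) = 357394715/230928866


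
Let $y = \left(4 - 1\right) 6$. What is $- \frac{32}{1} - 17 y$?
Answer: $-338$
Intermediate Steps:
$y = 18$ ($y = 3 \cdot 6 = 18$)
$- \frac{32}{1} - 17 y = - \frac{32}{1} - 306 = \left(-32\right) 1 - 306 = -32 - 306 = -338$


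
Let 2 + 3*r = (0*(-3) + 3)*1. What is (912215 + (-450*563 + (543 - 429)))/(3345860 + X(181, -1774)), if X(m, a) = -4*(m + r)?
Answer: 1976937/10035404 ≈ 0.19700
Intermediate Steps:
r = 1/3 (r = -2/3 + ((0*(-3) + 3)*1)/3 = -2/3 + ((0 + 3)*1)/3 = -2/3 + (3*1)/3 = -2/3 + (1/3)*3 = -2/3 + 1 = 1/3 ≈ 0.33333)
X(m, a) = -4/3 - 4*m (X(m, a) = -4*(m + 1/3) = -4*(1/3 + m) = -4/3 - 4*m)
(912215 + (-450*563 + (543 - 429)))/(3345860 + X(181, -1774)) = (912215 + (-450*563 + (543 - 429)))/(3345860 + (-4/3 - 4*181)) = (912215 + (-253350 + 114))/(3345860 + (-4/3 - 724)) = (912215 - 253236)/(3345860 - 2176/3) = 658979/(10035404/3) = 658979*(3/10035404) = 1976937/10035404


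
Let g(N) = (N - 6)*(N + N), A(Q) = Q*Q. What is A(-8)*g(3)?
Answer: -1152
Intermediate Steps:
A(Q) = Q**2
g(N) = 2*N*(-6 + N) (g(N) = (-6 + N)*(2*N) = 2*N*(-6 + N))
A(-8)*g(3) = (-8)**2*(2*3*(-6 + 3)) = 64*(2*3*(-3)) = 64*(-18) = -1152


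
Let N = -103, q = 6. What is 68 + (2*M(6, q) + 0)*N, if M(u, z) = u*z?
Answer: -7348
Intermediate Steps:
68 + (2*M(6, q) + 0)*N = 68 + (2*(6*6) + 0)*(-103) = 68 + (2*36 + 0)*(-103) = 68 + (72 + 0)*(-103) = 68 + 72*(-103) = 68 - 7416 = -7348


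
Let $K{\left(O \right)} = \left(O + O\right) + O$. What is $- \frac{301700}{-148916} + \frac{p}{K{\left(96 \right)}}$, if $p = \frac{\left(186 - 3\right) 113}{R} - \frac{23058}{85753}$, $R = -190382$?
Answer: $\frac{118135570623290651}{58348246793561664} \approx 2.0247$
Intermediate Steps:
$p = - \frac{6163114443}{16325827646}$ ($p = \frac{\left(186 - 3\right) 113}{-190382} - \frac{23058}{85753} = 183 \cdot 113 \left(- \frac{1}{190382}\right) - \frac{23058}{85753} = 20679 \left(- \frac{1}{190382}\right) - \frac{23058}{85753} = - \frac{20679}{190382} - \frac{23058}{85753} = - \frac{6163114443}{16325827646} \approx -0.37751$)
$K{\left(O \right)} = 3 O$ ($K{\left(O \right)} = 2 O + O = 3 O$)
$- \frac{301700}{-148916} + \frac{p}{K{\left(96 \right)}} = - \frac{301700}{-148916} - \frac{6163114443}{16325827646 \cdot 3 \cdot 96} = \left(-301700\right) \left(- \frac{1}{148916}\right) - \frac{6163114443}{16325827646 \cdot 288} = \frac{75425}{37229} - \frac{2054371481}{1567279454016} = \frac{118135570623290651}{58348246793561664}$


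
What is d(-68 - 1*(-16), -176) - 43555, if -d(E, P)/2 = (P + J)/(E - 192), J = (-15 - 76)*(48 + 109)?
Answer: -5328173/122 ≈ -43674.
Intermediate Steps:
J = -14287 (J = -91*157 = -14287)
d(E, P) = -2*(-14287 + P)/(-192 + E) (d(E, P) = -2*(P - 14287)/(E - 192) = -2*(-14287 + P)/(-192 + E))
d(-68 - 1*(-16), -176) - 43555 = 2*(14287 - 1*(-176))/(-192 + (-68 - 1*(-16))) - 43555 = 2*(14287 + 176)/(-192 + (-68 + 16)) - 43555 = 2*14463/(-192 - 52) - 43555 = 2*14463/(-244) - 43555 = 2*(-1/244)*14463 - 43555 = -14463/122 - 43555 = -5328173/122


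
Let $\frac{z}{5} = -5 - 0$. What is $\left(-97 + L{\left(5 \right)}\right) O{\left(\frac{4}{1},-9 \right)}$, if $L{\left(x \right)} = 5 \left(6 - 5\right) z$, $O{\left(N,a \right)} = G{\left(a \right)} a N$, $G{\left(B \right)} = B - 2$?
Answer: $-87912$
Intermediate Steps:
$z = -25$ ($z = 5 \left(-5 - 0\right) = 5 \left(-5 + 0\right) = 5 \left(-5\right) = -25$)
$G{\left(B \right)} = -2 + B$
$O{\left(N,a \right)} = N a \left(-2 + a\right)$ ($O{\left(N,a \right)} = \left(-2 + a\right) a N = a \left(-2 + a\right) N = N a \left(-2 + a\right)$)
$L{\left(x \right)} = -125$ ($L{\left(x \right)} = 5 \left(6 - 5\right) \left(-25\right) = 5 \cdot 1 \left(-25\right) = 5 \left(-25\right) = -125$)
$\left(-97 + L{\left(5 \right)}\right) O{\left(\frac{4}{1},-9 \right)} = \left(-97 - 125\right) \frac{4}{1} \left(-9\right) \left(-2 - 9\right) = - 222 \cdot 4 \cdot 1 \left(-9\right) \left(-11\right) = - 222 \cdot 4 \left(-9\right) \left(-11\right) = \left(-222\right) 396 = -87912$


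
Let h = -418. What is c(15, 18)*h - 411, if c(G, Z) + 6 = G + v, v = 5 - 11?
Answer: -1665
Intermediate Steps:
v = -6
c(G, Z) = -12 + G (c(G, Z) = -6 + (G - 6) = -6 + (-6 + G) = -12 + G)
c(15, 18)*h - 411 = (-12 + 15)*(-418) - 411 = 3*(-418) - 411 = -1254 - 411 = -1665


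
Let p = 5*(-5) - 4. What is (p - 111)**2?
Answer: 19600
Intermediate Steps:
p = -29 (p = -25 - 4 = -29)
(p - 111)**2 = (-29 - 111)**2 = (-140)**2 = 19600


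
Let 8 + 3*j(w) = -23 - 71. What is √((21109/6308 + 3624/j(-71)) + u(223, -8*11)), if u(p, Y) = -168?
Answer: I*√2160084379/2822 ≈ 16.469*I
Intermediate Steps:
j(w) = -34 (j(w) = -8/3 + (-23 - 71)/3 = -8/3 + (⅓)*(-94) = -8/3 - 94/3 = -34)
√((21109/6308 + 3624/j(-71)) + u(223, -8*11)) = √((21109/6308 + 3624/(-34)) - 168) = √((21109*(1/6308) + 3624*(-1/34)) - 168) = √((1111/332 - 1812/17) - 168) = √(-582697/5644 - 168) = √(-1530889/5644) = I*√2160084379/2822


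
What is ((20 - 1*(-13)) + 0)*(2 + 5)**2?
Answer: 1617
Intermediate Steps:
((20 - 1*(-13)) + 0)*(2 + 5)**2 = ((20 + 13) + 0)*7**2 = (33 + 0)*49 = 33*49 = 1617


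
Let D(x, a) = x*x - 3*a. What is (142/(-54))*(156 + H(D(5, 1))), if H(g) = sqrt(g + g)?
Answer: -3692/9 - 142*sqrt(11)/27 ≈ -427.67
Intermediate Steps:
D(x, a) = x**2 - 3*a
H(g) = sqrt(2)*sqrt(g) (H(g) = sqrt(2*g) = sqrt(2)*sqrt(g))
(142/(-54))*(156 + H(D(5, 1))) = (142/(-54))*(156 + sqrt(2)*sqrt(5**2 - 3*1)) = (142*(-1/54))*(156 + sqrt(2)*sqrt(25 - 3)) = -71*(156 + sqrt(2)*sqrt(22))/27 = -71*(156 + 2*sqrt(11))/27 = -3692/9 - 142*sqrt(11)/27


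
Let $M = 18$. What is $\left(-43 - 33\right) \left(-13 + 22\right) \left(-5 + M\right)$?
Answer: $-8892$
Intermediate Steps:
$\left(-43 - 33\right) \left(-13 + 22\right) \left(-5 + M\right) = \left(-43 - 33\right) \left(-13 + 22\right) \left(-5 + 18\right) = - 76 \cdot 9 \cdot 13 = \left(-76\right) 117 = -8892$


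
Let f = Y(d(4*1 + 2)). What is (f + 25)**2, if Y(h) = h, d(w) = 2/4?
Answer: 2601/4 ≈ 650.25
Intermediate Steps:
d(w) = 1/2 (d(w) = 2*(1/4) = 1/2)
f = 1/2 ≈ 0.50000
(f + 25)**2 = (1/2 + 25)**2 = (51/2)**2 = 2601/4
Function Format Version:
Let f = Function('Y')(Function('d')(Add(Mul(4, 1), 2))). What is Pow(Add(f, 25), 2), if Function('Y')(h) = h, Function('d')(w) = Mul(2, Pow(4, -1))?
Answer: Rational(2601, 4) ≈ 650.25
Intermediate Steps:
Function('d')(w) = Rational(1, 2) (Function('d')(w) = Mul(2, Rational(1, 4)) = Rational(1, 2))
f = Rational(1, 2) ≈ 0.50000
Pow(Add(f, 25), 2) = Pow(Add(Rational(1, 2), 25), 2) = Pow(Rational(51, 2), 2) = Rational(2601, 4)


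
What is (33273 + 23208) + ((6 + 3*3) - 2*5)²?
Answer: 56506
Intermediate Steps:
(33273 + 23208) + ((6 + 3*3) - 2*5)² = 56481 + ((6 + 9) - 10)² = 56481 + (15 - 10)² = 56481 + 5² = 56481 + 25 = 56506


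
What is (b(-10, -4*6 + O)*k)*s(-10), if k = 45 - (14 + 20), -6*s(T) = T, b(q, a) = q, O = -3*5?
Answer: -550/3 ≈ -183.33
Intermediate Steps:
O = -15
s(T) = -T/6
k = 11 (k = 45 - 1*34 = 45 - 34 = 11)
(b(-10, -4*6 + O)*k)*s(-10) = (-10*11)*(-1/6*(-10)) = -110*5/3 = -550/3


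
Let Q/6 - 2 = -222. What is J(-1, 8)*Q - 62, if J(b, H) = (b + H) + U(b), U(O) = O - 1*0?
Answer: -7982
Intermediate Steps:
Q = -1320 (Q = 12 + 6*(-222) = 12 - 1332 = -1320)
U(O) = O (U(O) = O + 0 = O)
J(b, H) = H + 2*b (J(b, H) = (b + H) + b = (H + b) + b = H + 2*b)
J(-1, 8)*Q - 62 = (8 + 2*(-1))*(-1320) - 62 = (8 - 2)*(-1320) - 62 = 6*(-1320) - 62 = -7920 - 62 = -7982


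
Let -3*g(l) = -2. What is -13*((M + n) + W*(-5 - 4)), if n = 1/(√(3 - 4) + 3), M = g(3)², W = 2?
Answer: 20189/90 + 13*I/10 ≈ 224.32 + 1.3*I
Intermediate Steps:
g(l) = ⅔ (g(l) = -⅓*(-2) = ⅔)
M = 4/9 (M = (⅔)² = 4/9 ≈ 0.44444)
n = (3 - I)/10 (n = 1/(√(-1) + 3) = 1/(I + 3) = 1/(3 + I) = (3 - I)/10 ≈ 0.3 - 0.1*I)
-13*((M + n) + W*(-5 - 4)) = -13*((4/9 + (3/10 - I/10)) + 2*(-5 - 4)) = -13*((67/90 - I/10) + 2*(-9)) = -13*((67/90 - I/10) - 18) = -13*(-1553/90 - I/10) = 20189/90 + 13*I/10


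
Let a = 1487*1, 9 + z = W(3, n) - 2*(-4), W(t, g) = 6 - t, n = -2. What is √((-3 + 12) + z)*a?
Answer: 1487*√11 ≈ 4931.8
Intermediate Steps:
z = 2 (z = -9 + ((6 - 1*3) - 2*(-4)) = -9 + ((6 - 3) + 8) = -9 + (3 + 8) = -9 + 11 = 2)
a = 1487
√((-3 + 12) + z)*a = √((-3 + 12) + 2)*1487 = √(9 + 2)*1487 = √11*1487 = 1487*√11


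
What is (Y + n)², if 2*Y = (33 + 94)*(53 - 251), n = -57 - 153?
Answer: 163405089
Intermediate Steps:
n = -210
Y = -12573 (Y = ((33 + 94)*(53 - 251))/2 = (127*(-198))/2 = (½)*(-25146) = -12573)
(Y + n)² = (-12573 - 210)² = (-12783)² = 163405089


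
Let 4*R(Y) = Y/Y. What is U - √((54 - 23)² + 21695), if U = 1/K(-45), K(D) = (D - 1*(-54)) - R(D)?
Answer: 4/35 - 8*√354 ≈ -150.40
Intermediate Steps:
R(Y) = ¼ (R(Y) = (Y/Y)/4 = (¼)*1 = ¼)
K(D) = 215/4 + D (K(D) = (D - 1*(-54)) - 1*¼ = (D + 54) - ¼ = (54 + D) - ¼ = 215/4 + D)
U = 4/35 (U = 1/(215/4 - 45) = 1/(35/4) = 4/35 ≈ 0.11429)
U - √((54 - 23)² + 21695) = 4/35 - √((54 - 23)² + 21695) = 4/35 - √(31² + 21695) = 4/35 - √(961 + 21695) = 4/35 - √22656 = 4/35 - 8*√354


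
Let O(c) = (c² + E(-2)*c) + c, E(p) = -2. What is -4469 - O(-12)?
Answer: -4625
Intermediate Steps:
O(c) = c² - c (O(c) = (c² - 2*c) + c = c² - c)
-4469 - O(-12) = -4469 - (-12)*(-1 - 12) = -4469 - (-12)*(-13) = -4469 - 1*156 = -4469 - 156 = -4625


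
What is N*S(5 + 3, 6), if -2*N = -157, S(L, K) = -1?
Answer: -157/2 ≈ -78.500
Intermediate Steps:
N = 157/2 (N = -½*(-157) = 157/2 ≈ 78.500)
N*S(5 + 3, 6) = (157/2)*(-1) = -157/2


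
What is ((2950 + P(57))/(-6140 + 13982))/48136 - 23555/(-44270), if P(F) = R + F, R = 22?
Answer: 889173466399/1671115080624 ≈ 0.53208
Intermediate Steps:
P(F) = 22 + F
((2950 + P(57))/(-6140 + 13982))/48136 - 23555/(-44270) = ((2950 + (22 + 57))/(-6140 + 13982))/48136 - 23555/(-44270) = ((2950 + 79)/7842)*(1/48136) - 23555*(-1/44270) = (3029*(1/7842))*(1/48136) + 4711/8854 = (3029/7842)*(1/48136) + 4711/8854 = 3029/377482512 + 4711/8854 = 889173466399/1671115080624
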